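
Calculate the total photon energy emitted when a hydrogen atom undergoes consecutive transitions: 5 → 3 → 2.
2.8572 eV

The energy levels of hydrogen are E_n = -13.6057 / n² eV.

First transition (5 → 3):
ΔE₁ = |E_3 - E_5|
ΔE₁ = |-1.5117444444 - (-0.5442280000)| = 0.9675164 eV

Second transition (3 → 2):
ΔE₂ = |E_2 - E_3|
ΔE₂ = |-3.4014250000 - (-1.5117444444)| = 1.8896806 eV

Total energy released:
E_total = ΔE₁ + ΔE₂ = 0.9675164 + 1.8896806 = 2.8572 eV

Note: This equals the direct transition 5 → 2: 2.8572 eV ✓
Energy is conserved regardless of the path taken.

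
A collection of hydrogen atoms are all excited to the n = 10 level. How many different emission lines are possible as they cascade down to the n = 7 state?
6

The electron can occupy levels n = 7, 8, ..., 10 during de-excitation — that is m = 10 - 7 + 1 = 4 distinct levels.

The number of distinct spectral lines equals the number of ways to choose 2 of these m levels (each pair gives one possible emission transition):

Number of lines = m(m-1)/2 = 4×3/2 = 6

These correspond to all possible transitions between the 4 levels:
10 → 9, 10 → 8, 10 → 7, 9 → 8, 9 → 7, 8 → 7

Each transition produces a photon with a unique energy (and thus wavelength). This count does not depend on Z.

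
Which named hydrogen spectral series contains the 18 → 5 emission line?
Pfund series

The spectral series in hydrogen are named based on the final (lower) energy level:
- Lyman series: n_final = 1 (ultraviolet)
- Balmer series: n_final = 2 (visible/near-UV)
- Paschen series: n_final = 3 (infrared)
- Brackett series: n_final = 4 (infrared)
- Pfund series: n_final = 5 (far infrared)

Since this transition ends at n = 5, it belongs to the Pfund series.

For reference, this 18 → 5 line has photon energy
ΔE = 13.6057 eV × (1/5² - 1/18²) = 0.502235099 eV,
corresponding to wavelength λ = hc/ΔE = 1239.84 eV·nm / 0.502235099 eV = 2468.645 nm in the far infrared region.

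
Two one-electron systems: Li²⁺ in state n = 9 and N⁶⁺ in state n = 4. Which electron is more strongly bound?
N⁶⁺ at n = 4 (E = -41.67 eV)

Using E_n = -13.6057 Z² / n² eV:

Li²⁺ (Z = 3) at n = 9:
E = -13.6057 × 3² / 9² = -13.6057 × 9 / 81 = -1.51174 eV

N⁶⁺ (Z = 7) at n = 4:
E = -13.6057 × 7² / 4² = -13.6057 × 49 / 16 = -41.66746 eV

Since -41.66746 eV < -1.51174 eV,
N⁶⁺ at n = 4 is more tightly bound (requires more energy to ionize).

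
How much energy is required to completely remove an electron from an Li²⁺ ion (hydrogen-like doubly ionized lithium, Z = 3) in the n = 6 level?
3.4014 eV

The ionization energy is the energy needed to remove the electron completely (n → ∞).

For a hydrogen-like ion with Z = 3, E_n = -13.6057 Z² / n² eV.

At n = 6: E_6 = -13.6057 × 3² / 6² = -3.4014250 eV
At n = ∞: E_∞ = 0 eV

Ionization energy = E_∞ - E_6 = 0 - (-3.4014250) = 3.4014250 eV
Ionization energy ≈ 3.4014 eV

This is also called the binding energy of the electron in state n = 6.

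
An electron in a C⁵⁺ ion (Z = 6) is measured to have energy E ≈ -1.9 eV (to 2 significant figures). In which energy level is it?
n = 16

The exact energy levels follow E_n = -13.6057 Z² / n² eV with Z = 6.

The measured value (-1.9 eV) is reported to only 2 significant figures, so we must test candidate n values and see which one matches to that precision.

Candidate energies:
  n = 14:  E = -13.6057 × 6² / 14² = -2.49901 eV
  n = 15:  E = -13.6057 × 6² / 15² = -2.17691 eV
  n = 16:  E = -13.6057 × 6² / 16² = -1.91330 eV  ← matches
  n = 17:  E = -13.6057 × 6² / 17² = -1.69483 eV
  n = 18:  E = -13.6057 × 6² / 18² = -1.51174 eV

Checking against the measurement of -1.9 eV (2 sig figs), only n = 16 agrees:
E_16 = -1.91330 eV, which rounds to -1.9 eV ✓

Therefore n = 16.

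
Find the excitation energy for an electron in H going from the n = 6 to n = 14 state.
0.3085 eV

The energy levels of a hydrogen-like atom are E_n = -13.6057 eV / n².

Energy at n = 6: E_6 = -13.6057 / 6² = -0.3779361 eV
Energy at n = 14: E_14 = -13.6057 / 14² = -0.0694168 eV

The excitation energy is the difference:
ΔE = E_14 - E_6
ΔE = -0.0694168 - (-0.3779361)
ΔE = 0.3085 eV

Since this is positive, energy must be absorbed (photon absorption).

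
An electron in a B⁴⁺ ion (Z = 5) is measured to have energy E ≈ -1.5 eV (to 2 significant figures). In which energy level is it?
n = 15

The exact energy levels follow E_n = -13.6057 Z² / n² eV with Z = 5.

The measured value (-1.5 eV) is reported to only 2 significant figures, so we must test candidate n values and see which one matches to that precision.

Candidate energies:
  n = 13:  E = -13.6057 × 5² / 13² = -2.01268 eV
  n = 14:  E = -13.6057 × 5² / 14² = -1.73542 eV
  n = 15:  E = -13.6057 × 5² / 15² = -1.51174 eV  ← matches
  n = 16:  E = -13.6057 × 5² / 16² = -1.32868 eV
  n = 17:  E = -13.6057 × 5² / 17² = -1.17696 eV

Checking against the measurement of -1.5 eV (2 sig figs), only n = 15 agrees:
E_15 = -1.51174 eV, which rounds to -1.5 eV ✓

Therefore n = 15.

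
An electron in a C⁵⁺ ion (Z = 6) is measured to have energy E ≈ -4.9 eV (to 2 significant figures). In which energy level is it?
n = 10

The exact energy levels follow E_n = -13.6057 Z² / n² eV with Z = 6.

The measured value (-4.9 eV) is reported to only 2 significant figures, so we must test candidate n values and see which one matches to that precision.

Candidate energies:
  n = 8:  E = -13.6057 × 6² / 8² = -7.65321 eV
  n = 9:  E = -13.6057 × 6² / 9² = -6.04698 eV
  n = 10:  E = -13.6057 × 6² / 10² = -4.89805 eV  ← matches
  n = 11:  E = -13.6057 × 6² / 11² = -4.04798 eV
  n = 12:  E = -13.6057 × 6² / 12² = -3.40143 eV

Checking against the measurement of -4.9 eV (2 sig figs), only n = 10 agrees:
E_10 = -4.89805 eV, which rounds to -4.9 eV ✓

Therefore n = 10.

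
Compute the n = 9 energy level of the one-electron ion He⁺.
-0.67 eV

For hydrogen-like ions, the energy levels scale with Z²:
E_n = -13.6057 Z² / n² eV

For He⁺ (Z = 2) at n = 9:
E_9 = -13.6057 × 2² / 9²
E_9 = -13.6057 × 4 / 81
E_9 = -54.4228 / 81
E_9 = -0.67 eV

The energy is 4 times more negative than hydrogen at the same n due to the stronger nuclear charge.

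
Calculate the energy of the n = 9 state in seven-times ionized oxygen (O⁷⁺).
-10.7502 eV

For hydrogen-like ions, the energy levels scale with Z²:
E_n = -13.6057 Z² / n² eV

For O⁷⁺ (Z = 8) at n = 9:
E_9 = -13.6057 × 8² / 9²
E_9 = -13.6057 × 64 / 81
E_9 = -870.7648 / 81
E_9 = -10.7502 eV

The energy is 64 times more negative than hydrogen at the same n due to the stronger nuclear charge.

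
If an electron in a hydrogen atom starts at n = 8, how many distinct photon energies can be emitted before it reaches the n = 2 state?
21

The electron can occupy levels n = 2, 3, ..., 8 during de-excitation — that is m = 8 - 2 + 1 = 7 distinct levels.

The number of distinct spectral lines equals the number of ways to choose 2 of these m levels (each pair gives one possible emission transition):

Number of lines = m(m-1)/2 = 7×6/2 = 21

These correspond to all possible transitions between the 7 levels:
8 → 7, 8 → 6, 8 → 5, 8 → 4, 8 → 3, 8 → 2, 7 → 6, 7 → 5...

Each transition produces a photon with a unique energy (and thus wavelength). This count does not depend on Z.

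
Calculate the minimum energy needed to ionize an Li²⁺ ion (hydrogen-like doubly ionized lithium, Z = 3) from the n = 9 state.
1.51 eV

The ionization energy is the energy needed to remove the electron completely (n → ∞).

For a hydrogen-like ion with Z = 3, E_n = -13.6057 Z² / n² eV.

At n = 9: E_9 = -13.6057 × 3² / 9² = -1.51174 eV
At n = ∞: E_∞ = 0 eV

Ionization energy = E_∞ - E_9 = 0 - (-1.51174) = 1.51174 eV
Ionization energy ≈ 1.51 eV

This is also called the binding energy of the electron in state n = 9.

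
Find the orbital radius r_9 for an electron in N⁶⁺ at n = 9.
0.6123 nm (or 6.1233 Å)

The Bohr radius formula is:
r_n = n² a₀ / Z

where a₀ = 0.0529177 nm is the Bohr radius.

For N⁶⁺ (Z = 7) at n = 9:
r_9 = 9² × 0.0529177 nm / 7
r_9 = 81 × 0.0529177 nm / 7
r_9 = 4.28633 nm / 7
r_9 = 0.6123 nm

The electron orbits at approximately 0.6123 nm from the nucleus.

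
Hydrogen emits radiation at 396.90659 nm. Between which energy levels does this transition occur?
n = 7 → n = 2

First, find the photon energy from the wavelength (hc = 1239.84 eV·nm):
E = hc/λ = 1239.84 eV·nm / 396.90659 nm = 3.1237577 eV

The energy levels of hydrogen satisfy E_n = -13.6057 / n² eV, so an emission n_i → n_f releases
ΔE = 13.6057 × (1/n_f² − 1/n_i²) eV.

Setting ΔE equal to the photon energy:
1/n_f² − 1/n_i² = 3.1237577 / 13.6057 = 0.22959184

Since 1/n_i² must be positive, we need 1/n_f² > 0.22959184, i.e. n_f ≤ 2. For each allowed n_f, solve n_i = (1/n_f² − 0.22959184)^(−1/2) and check whether it is a whole number:
  n_f = 1: 1/n_i² = 1.00000000 − 0.22959184 = 0.77040816 → n_i = 1.139  (not an integer) ✗
  n_f = 2: 1/n_i² = 0.25000000 − 0.22959184 = 0.02040816 → n_i = 7.000  → integer, n_i = 7 ✓

Only n_f = 2 gives an integer upper level, n_i = 7.

The transition is from n = 7 to n = 2 (emission).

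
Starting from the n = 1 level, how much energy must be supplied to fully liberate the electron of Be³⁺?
217.69 eV

The ionization energy is the energy needed to remove the electron completely (n → ∞).

For a hydrogen-like ion with Z = 4, E_n = -13.6057 Z² / n² eV.

At n = 1: E_1 = -13.6057 × 4² / 1² = -217.69120 eV
At n = ∞: E_∞ = 0 eV

Ionization energy = E_∞ - E_1 = 0 - (-217.69120) = 217.69120 eV
Ionization energy ≈ 217.69 eV

This is also called the binding energy of the electron in state n = 1.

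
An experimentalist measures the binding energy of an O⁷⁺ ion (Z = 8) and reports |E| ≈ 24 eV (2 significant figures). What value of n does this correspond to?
n = 6

The exact energy levels follow E_n = -13.6057 Z² / n² eV with Z = 8.

The measured value (-24 eV) is reported to only 2 significant figures, so we must test candidate n values and see which one matches to that precision.

Candidate energies:
  n = 4:  E = -13.6057 × 8² / 4² = -54.422800 eV
  n = 5:  E = -13.6057 × 8² / 5² = -34.830592 eV
  n = 6:  E = -13.6057 × 8² / 6² = -24.187911 eV  ← matches
  n = 7:  E = -13.6057 × 8² / 7² = -17.770710 eV
  n = 8:  E = -13.6057 × 8² / 8² = -13.605700 eV

Checking against the measurement of -24 eV (2 sig figs), only n = 6 agrees:
E_6 = -24.187911 eV, which rounds to -24 eV ✓

Therefore n = 6.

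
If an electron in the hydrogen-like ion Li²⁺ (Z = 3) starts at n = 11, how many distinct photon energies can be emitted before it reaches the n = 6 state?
15

The electron can occupy levels n = 6, 7, ..., 11 during de-excitation — that is m = 11 - 6 + 1 = 6 distinct levels.

The number of distinct spectral lines equals the number of ways to choose 2 of these m levels (each pair gives one possible emission transition):

Number of lines = m(m-1)/2 = 6×5/2 = 15

These correspond to all possible transitions between the 6 levels:
11 → 10, 11 → 9, 11 → 8, 11 → 7, 11 → 6, 10 → 9, 10 → 8, 10 → 7...

Each transition produces a photon with a unique energy (and thus wavelength). This count does not depend on Z.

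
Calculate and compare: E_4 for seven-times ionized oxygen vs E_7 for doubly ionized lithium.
O⁷⁺ at n = 4 (E = -54.423 eV)

Using E_n = -13.6057 Z² / n² eV:

O⁷⁺ (Z = 8) at n = 4:
E = -13.6057 × 8² / 4² = -13.6057 × 64 / 16 = -54.422800 eV

Li²⁺ (Z = 3) at n = 7:
E = -13.6057 × 3² / 7² = -13.6057 × 9 / 49 = -2.499006 eV

Since -54.422800 eV < -2.499006 eV,
O⁷⁺ at n = 4 is more tightly bound (requires more energy to ionize).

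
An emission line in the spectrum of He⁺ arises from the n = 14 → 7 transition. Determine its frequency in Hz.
2.014e+14 Hz

First, find the transition energy:
E_14 = -13.6057 × 2² / 14² = -0.27766735 eV
E_7 = -13.6057 × 2² / 7² = -1.11066939 eV
|ΔE| = |E_7 - E_14| = 0.83300204 eV

Convert to Joules: E = 0.83300204 eV × (1.602177 × 10⁻¹⁹ J/eV) = 1.33462e-19 J

Using E = hf:
f = E/h = 1.33462e-19 J / (6.62607 × 10⁻³⁴ J·s)
f = 2.014e+14 Hz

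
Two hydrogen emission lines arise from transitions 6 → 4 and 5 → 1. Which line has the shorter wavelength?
5 → 1

Calculate the energy for each transition:

Transition 6 → 4:
ΔE₁ = |E_4 - E_6| = |-13.6057/4² - (-13.6057/6²)|
ΔE₁ = |-0.85035625000 - (-0.37793611111)| = 0.47242014 eV

Transition 5 → 1:
ΔE₂ = |E_1 - E_5| = |-13.6057/1² - (-13.6057/5²)|
ΔE₂ = |-13.60570000000 - (-0.54422800000)| = 13.06147200 eV

Since 13.06147200 eV > 0.47242014 eV, the transition 5 → 1 emits the more energetic photon.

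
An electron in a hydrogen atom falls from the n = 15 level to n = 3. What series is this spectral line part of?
Paschen series

The spectral series in hydrogen are named based on the final (lower) energy level:
- Lyman series: n_final = 1 (ultraviolet)
- Balmer series: n_final = 2 (visible/near-UV)
- Paschen series: n_final = 3 (infrared)
- Brackett series: n_final = 4 (infrared)
- Pfund series: n_final = 5 (far infrared)

Since this transition ends at n = 3, it belongs to the Paschen series.

For reference, this 15 → 3 line has photon energy
ΔE = 13.6057 eV × (1/3² - 1/15²) = 1.45127467 eV,
corresponding to wavelength λ = hc/ΔE = 1239.84 eV·nm / 1.45127467 eV = 854.3111 nm in the infrared region.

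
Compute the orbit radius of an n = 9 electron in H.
4.2863 nm (or 42.8633 Å)

The Bohr radius formula is:
r_n = n² a₀ / Z

where a₀ = 0.0529177 nm is the Bohr radius.

For H (Z = 1) at n = 9:
r_9 = 9² × 0.0529177 nm / 1
r_9 = 81 × 0.0529177 nm / 1
r_9 = 4.28633 nm / 1
r_9 = 4.2863 nm

The electron orbits at approximately 4.2863 nm from the nucleus.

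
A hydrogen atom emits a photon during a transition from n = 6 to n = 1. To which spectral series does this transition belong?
Lyman series

The spectral series in hydrogen are named based on the final (lower) energy level:
- Lyman series: n_final = 1 (ultraviolet)
- Balmer series: n_final = 2 (visible/near-UV)
- Paschen series: n_final = 3 (infrared)
- Brackett series: n_final = 4 (infrared)
- Pfund series: n_final = 5 (far infrared)

Since this transition ends at n = 1, it belongs to the Lyman series.

For reference, this 6 → 1 line has photon energy
ΔE = 13.6057 eV × (1/1² - 1/6²) = 13.2277639 eV,
corresponding to wavelength λ = hc/ΔE = 1239.84 eV·nm / 13.2277639 eV = 93.73013 nm in the ultraviolet region.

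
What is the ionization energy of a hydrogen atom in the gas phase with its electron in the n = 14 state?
0.06942 eV

The ionization energy is the energy needed to remove the electron completely (n → ∞).

For hydrogen, E_n = -13.6057 eV / n².

At n = 14: E_14 = -13.6057 / 14² = -0.06941684 eV
At n = ∞: E_∞ = 0 eV

Ionization energy = E_∞ - E_14 = 0 - (-0.06941684) = 0.06941684 eV
Ionization energy ≈ 0.06942 eV

This is also called the binding energy of the electron in state n = 14.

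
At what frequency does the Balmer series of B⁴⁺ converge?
2.0562e+16 Hz

The series limit corresponds to the transition from n = ∞ to n = 2.
This is the highest energy (shortest wavelength) transition in the Balmer series.

E_∞ = 0 eV
E_2 = -13.6057 × 5² / 2² = -85.0356250 eV

Energy at series limit:
ΔE = E_∞ - E_2 = 0 - (-85.0356250) = 85.0356250 eV
E = 85.0356250 eV × (1.602177 × 10⁻¹⁹ J/eV) = 1.362421e-17 J
f = E/h = 1.362421e-17 J / (6.62607 × 10⁻³⁴ J·s) = 2.0562e+16 Hz

This energy equals the ionization energy from the n = 2 state of B⁴⁺.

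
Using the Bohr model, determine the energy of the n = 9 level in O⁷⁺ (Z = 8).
-10.750183 eV

For hydrogen-like ions, the energy levels scale with Z²:
E_n = -13.6057 Z² / n² eV

For O⁷⁺ (Z = 8) at n = 9:
E_9 = -13.6057 × 8² / 9²
E_9 = -13.6057 × 64 / 81
E_9 = -870.7648 / 81
E_9 = -10.750183 eV

The energy is 64 times more negative than hydrogen at the same n due to the stronger nuclear charge.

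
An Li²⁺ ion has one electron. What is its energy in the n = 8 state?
-1.91 eV

For hydrogen-like ions, the energy levels scale with Z²:
E_n = -13.6057 Z² / n² eV

For Li²⁺ (Z = 3) at n = 8:
E_8 = -13.6057 × 3² / 8²
E_8 = -13.6057 × 9 / 64
E_8 = -122.4513 / 64
E_8 = -1.91 eV

The energy is 9 times more negative than hydrogen at the same n due to the stronger nuclear charge.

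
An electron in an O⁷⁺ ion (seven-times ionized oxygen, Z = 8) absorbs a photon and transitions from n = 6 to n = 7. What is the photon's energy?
6.41720 eV

The energy levels of a hydrogen-like atom are E_n = -13.6057 Z² eV / n².

Energy at n = 6: E_6 = -13.6057 × 8² / 6² = -24.18791111 eV
Energy at n = 7: E_7 = -13.6057 × 8² / 7² = -17.77071020 eV

The excitation energy is the difference:
ΔE = E_7 - E_6
ΔE = -17.77071020 - (-24.18791111)
ΔE = 6.41720 eV

Since this is positive, energy must be absorbed (photon absorption).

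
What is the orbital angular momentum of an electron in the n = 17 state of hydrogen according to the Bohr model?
1.793e-33 J·s (or 17ℏ)

In the Bohr model, angular momentum is quantized:
L = nℏ

where ℏ = h/(2π) = 1.05457e-34 J·s

For n = 17:
L = 17 × 1.05457e-34 J·s
L = 1.793e-33 J·s

This can also be written as L = 17ℏ.
The angular momentum is an integer multiple of the reduced Planck constant.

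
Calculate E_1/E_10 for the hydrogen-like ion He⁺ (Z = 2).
100.000000

Using E_n = -13.6057 Z² / n² eV with Z = 2:

E_1 = -13.6057 × 2² / 1² = -54.4228 / 1 = -54.422800000000 eV
E_10 = -13.6057 × 2² / 10² = -54.4228 / 100 = -0.544228000000 eV

The ratio is:
E_1/E_10 = (-54.422800000000) / (-0.544228000000)
E_1/E_10 = (-54.4228/1) / (-54.4228/100)
E_1/E_10 = 100/1
E_1/E_10 = 100.000000
(Note: the Z² factors cancel in the ratio.)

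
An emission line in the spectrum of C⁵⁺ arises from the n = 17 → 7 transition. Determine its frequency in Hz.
2.01e+15 Hz

First, find the transition energy:
E_17 = -13.6057 × 6² / 17² = -1.69483 eV
E_7 = -13.6057 × 6² / 7² = -9.99602 eV
|ΔE| = |E_7 - E_17| = 8.30119 eV

Convert to Joules: E = 8.30119 eV × (1.602177 × 10⁻¹⁹ J/eV) = 1.3300e-18 J

Using E = hf:
f = E/h = 1.3300e-18 J / (6.62607 × 10⁻³⁴ J·s)
f = 2.01e+15 Hz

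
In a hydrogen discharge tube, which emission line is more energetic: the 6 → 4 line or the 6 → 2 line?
6 → 2

Calculate the energy for each transition:

Transition 6 → 4:
ΔE₁ = |E_4 - E_6| = |-13.6057/4² - (-13.6057/6²)|
ΔE₁ = |-0.85035625 - (-0.37793611)| = 0.47242 eV

Transition 6 → 2:
ΔE₂ = |E_2 - E_6| = |-13.6057/2² - (-13.6057/6²)|
ΔE₂ = |-3.40142500 - (-0.37793611)| = 3.02349 eV

Since 3.02349 eV > 0.47242 eV, the transition 6 → 2 emits the more energetic photon.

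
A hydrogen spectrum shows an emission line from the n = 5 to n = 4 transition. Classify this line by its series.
Brackett series

The spectral series in hydrogen are named based on the final (lower) energy level:
- Lyman series: n_final = 1 (ultraviolet)
- Balmer series: n_final = 2 (visible/near-UV)
- Paschen series: n_final = 3 (infrared)
- Brackett series: n_final = 4 (infrared)
- Pfund series: n_final = 5 (far infrared)

Since this transition ends at n = 4, it belongs to the Brackett series.

For reference, this 5 → 4 line has photon energy
ΔE = 13.6057 eV × (1/4² - 1/5²) = 0.30612825000 eV,
corresponding to wavelength λ = hc/ΔE = 1239.84 eV·nm / 0.30612825000 eV = 4050.06725 nm in the infrared region.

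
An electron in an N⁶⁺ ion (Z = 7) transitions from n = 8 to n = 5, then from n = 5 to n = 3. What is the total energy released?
63.659 eV

The energy levels of N⁶⁺ are E_n = -13.6057 × 7² / n² eV.

First transition (8 → 5):
ΔE₁ = |E_5 - E_8|
ΔE₁ = |-26.667172000 - (-10.416864063)| = 16.250308 eV

Second transition (5 → 3):
ΔE₂ = |E_3 - E_5|
ΔE₂ = |-74.075477778 - (-26.667172000)| = 47.408306 eV

Total energy released:
E_total = ΔE₁ + ΔE₂ = 16.250308 + 47.408306 = 63.659 eV

Note: This equals the direct transition 8 → 3: 63.659 eV ✓
Energy is conserved regardless of the path taken.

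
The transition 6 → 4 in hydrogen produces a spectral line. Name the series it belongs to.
Brackett series

The spectral series in hydrogen are named based on the final (lower) energy level:
- Lyman series: n_final = 1 (ultraviolet)
- Balmer series: n_final = 2 (visible/near-UV)
- Paschen series: n_final = 3 (infrared)
- Brackett series: n_final = 4 (infrared)
- Pfund series: n_final = 5 (far infrared)

Since this transition ends at n = 4, it belongs to the Brackett series.

For reference, this 6 → 4 line has photon energy
ΔE = 13.6057 eV × (1/4² - 1/6²) = 0.4724201389 eV,
corresponding to wavelength λ = hc/ΔE = 1239.84 eV·nm / 0.4724201389 eV = 2624.4436 nm in the infrared region.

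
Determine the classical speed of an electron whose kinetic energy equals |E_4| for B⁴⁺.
2.7346e+06 m/s (or 0.91% of c)

The binding energy at n = 4 for B⁴⁺ is:
E_4 = -13.6057 × 5²/4² = -21.258906 eV
|E_4| = 21.258906 eV

Convert to Joules:
KE = 21.258906 eV × (1.602177 × 10⁻¹⁹ J/eV) = 3.406053e-18 J

Using KE = ½mv²:
v = √(2·KE/m_e)
v = √(2 × 3.406053e-18 J / 9.10938 × 10⁻³¹ kg)
v = 2.7346e+06 m/s

This is approximately 0.91% the speed of light.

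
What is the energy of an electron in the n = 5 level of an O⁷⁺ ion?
-34.831 eV

For hydrogen-like ions, the energy levels scale with Z²:
E_n = -13.6057 Z² / n² eV

For O⁷⁺ (Z = 8) at n = 5:
E_5 = -13.6057 × 8² / 5²
E_5 = -13.6057 × 64 / 25
E_5 = -870.7648 / 25
E_5 = -34.831 eV

The energy is 64 times more negative than hydrogen at the same n due to the stronger nuclear charge.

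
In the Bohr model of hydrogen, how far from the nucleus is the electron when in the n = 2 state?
0.211671 nm (or 2.116709 Å)

The Bohr radius formula is:
r_n = n² a₀ / Z

where a₀ = 0.052917721 nm is the Bohr radius.

For H (Z = 1) at n = 2:
r_2 = 2² × 0.052917721 nm / 1
r_2 = 4 × 0.052917721 nm / 1
r_2 = 0.2116709 nm / 1
r_2 = 0.211671 nm

The electron orbits at approximately 0.211671 nm from the nucleus.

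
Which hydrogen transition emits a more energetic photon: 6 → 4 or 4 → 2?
4 → 2

Calculate the energy for each transition:

Transition 6 → 4:
ΔE₁ = |E_4 - E_6| = |-13.6057/4² - (-13.6057/6²)|
ΔE₁ = |-0.85035625 - (-0.37793611)| = 0.47242 eV

Transition 4 → 2:
ΔE₂ = |E_2 - E_4| = |-13.6057/2² - (-13.6057/4²)|
ΔE₂ = |-3.40142500 - (-0.85035625)| = 2.55107 eV

Since 2.55107 eV > 0.47242 eV, the transition 4 → 2 emits the more energetic photon.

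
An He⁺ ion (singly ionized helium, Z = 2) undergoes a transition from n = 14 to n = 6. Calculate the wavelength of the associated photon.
1004.6698 nm

First, find the transition energy using E_n = -13.6057 Z² / n² eV:
E_14 = -13.6057 × 2² / 14² = -0.277667347 eV
E_6 = -13.6057 × 2² / 6² = -1.511744444 eV

Photon energy: |ΔE| = |E_6 - E_14| = 1.234077097 eV

Convert to wavelength using E = hc/λ with hc = 1239.84 eV·nm:
λ = hc/E = 1239.84 eV·nm / 1.234077097 eV
λ = 1004.6698 nm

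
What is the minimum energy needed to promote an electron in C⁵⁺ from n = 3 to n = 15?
52.25 eV

The energy levels of a hydrogen-like atom are E_n = -13.6057 Z² eV / n².

Energy at n = 3: E_3 = -13.6057 × 6² / 3² = -54.42280 eV
Energy at n = 15: E_15 = -13.6057 × 6² / 15² = -2.17691 eV

The excitation energy is the difference:
ΔE = E_15 - E_3
ΔE = -2.17691 - (-54.42280)
ΔE = 52.25 eV

Since this is positive, energy must be absorbed (photon absorption).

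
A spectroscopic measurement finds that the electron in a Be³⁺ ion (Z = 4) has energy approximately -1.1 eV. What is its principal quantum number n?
n = 14

The exact energy levels follow E_n = -13.6057 Z² / n² eV with Z = 4.

The measured value (-1.1 eV) is reported to only 2 significant figures, so we must test candidate n values and see which one matches to that precision.

Candidate energies:
  n = 12:  E = -13.6057 × 4² / 12² = -1.51174 eV
  n = 13:  E = -13.6057 × 4² / 13² = -1.28811 eV
  n = 14:  E = -13.6057 × 4² / 14² = -1.11067 eV  ← matches
  n = 15:  E = -13.6057 × 4² / 15² = -0.96752 eV
  n = 16:  E = -13.6057 × 4² / 16² = -0.85036 eV

Checking against the measurement of -1.1 eV (2 sig figs), only n = 14 agrees:
E_14 = -1.11067 eV, which rounds to -1.1 eV ✓

Therefore n = 14.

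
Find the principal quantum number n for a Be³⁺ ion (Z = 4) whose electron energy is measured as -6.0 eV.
n = 6

The exact energy levels follow E_n = -13.6057 Z² / n² eV with Z = 4.

The measured value (-6.0 eV) is reported to only 2 significant figures, so we must test candidate n values and see which one matches to that precision.

Candidate energies:
  n = 4:  E = -13.6057 × 4² / 4² = -13.605700 eV
  n = 5:  E = -13.6057 × 4² / 5² = -8.707648 eV
  n = 6:  E = -13.6057 × 4² / 6² = -6.046978 eV  ← matches
  n = 7:  E = -13.6057 × 4² / 7² = -4.442678 eV
  n = 8:  E = -13.6057 × 4² / 8² = -3.401425 eV

Checking against the measurement of -6.0 eV (2 sig figs), only n = 6 agrees:
E_6 = -6.046978 eV, which rounds to -6.0 eV ✓

Therefore n = 6.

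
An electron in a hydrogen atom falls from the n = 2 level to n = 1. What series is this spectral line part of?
Lyman series

The spectral series in hydrogen are named based on the final (lower) energy level:
- Lyman series: n_final = 1 (ultraviolet)
- Balmer series: n_final = 2 (visible/near-UV)
- Paschen series: n_final = 3 (infrared)
- Brackett series: n_final = 4 (infrared)
- Pfund series: n_final = 5 (far infrared)

Since this transition ends at n = 1, it belongs to the Lyman series.

For reference, this 2 → 1 line has photon energy
ΔE = 13.6057 eV × (1/1² - 1/2²) = 10.204275 eV,
corresponding to wavelength λ = hc/ΔE = 1239.84 eV·nm / 10.204275 eV = 121.502 nm in the ultraviolet region.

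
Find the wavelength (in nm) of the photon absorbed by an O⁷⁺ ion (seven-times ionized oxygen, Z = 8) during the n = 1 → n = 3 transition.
1.6018 nm

First, find the transition energy using E_n = -13.6057 Z² / n² eV:
E_1 = -13.6057 × 8² / 1² = -870.764800 eV
E_3 = -13.6057 × 8² / 3² = -96.751644 eV

Photon energy: |ΔE| = |E_3 - E_1| = 774.013156 eV

Convert to wavelength using E = hc/λ with hc = 1239.84 eV·nm:
λ = hc/E = 1239.84 eV·nm / 774.013156 eV
λ = 1.6018 nm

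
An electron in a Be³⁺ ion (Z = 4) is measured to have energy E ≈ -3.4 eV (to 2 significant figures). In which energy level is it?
n = 8

The exact energy levels follow E_n = -13.6057 Z² / n² eV with Z = 4.

The measured value (-3.4 eV) is reported to only 2 significant figures, so we must test candidate n values and see which one matches to that precision.

Candidate energies:
  n = 6:  E = -13.6057 × 4² / 6² = -6.04698 eV
  n = 7:  E = -13.6057 × 4² / 7² = -4.44268 eV
  n = 8:  E = -13.6057 × 4² / 8² = -3.40143 eV  ← matches
  n = 9:  E = -13.6057 × 4² / 9² = -2.68755 eV
  n = 10:  E = -13.6057 × 4² / 10² = -2.17691 eV

Checking against the measurement of -3.4 eV (2 sig figs), only n = 8 agrees:
E_8 = -3.40143 eV, which rounds to -3.4 eV ✓

Therefore n = 8.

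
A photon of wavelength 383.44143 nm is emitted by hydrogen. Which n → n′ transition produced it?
n = 9 → n = 2

First, find the photon energy from the wavelength (hc = 1239.84 eV·nm):
E = hc/λ = 1239.84 eV·nm / 383.44143 nm = 3.2334534 eV

The energy levels of hydrogen satisfy E_n = -13.6057 / n² eV, so an emission n_i → n_f releases
ΔE = 13.6057 × (1/n_f² − 1/n_i²) eV.

Setting ΔE equal to the photon energy:
1/n_f² − 1/n_i² = 3.2334534 / 13.6057 = 0.23765432

Since 1/n_i² must be positive, we need 1/n_f² > 0.23765432, i.e. n_f ≤ 2. For each allowed n_f, solve n_i = (1/n_f² − 0.23765432)^(−1/2) and check whether it is a whole number:
  n_f = 1: 1/n_i² = 1.00000000 − 0.23765432 = 0.76234568 → n_i = 1.145  (not an integer) ✗
  n_f = 2: 1/n_i² = 0.25000000 − 0.23765432 = 0.01234568 → n_i = 9.000  → integer, n_i = 9 ✓

Only n_f = 2 gives an integer upper level, n_i = 9.

The transition is from n = 9 to n = 2 (emission).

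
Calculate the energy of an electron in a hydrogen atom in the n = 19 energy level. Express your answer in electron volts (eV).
-0.0377 eV

The energy levels of a hydrogen-like atom are given by:
E_n = -13.6057 eV / n²

For n = 19:
E_19 = -13.6057 eV / 19²
E_19 = -13.6057 eV / 361
E_19 = -0.0377 eV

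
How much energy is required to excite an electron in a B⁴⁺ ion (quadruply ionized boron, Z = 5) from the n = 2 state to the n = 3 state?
47.242014 eV

The energy levels of a hydrogen-like atom are E_n = -13.6057 Z² eV / n².

Energy at n = 2: E_2 = -13.6057 × 5² / 2² = -85.035625000 eV
Energy at n = 3: E_3 = -13.6057 × 5² / 3² = -37.793611111 eV

The excitation energy is the difference:
ΔE = E_3 - E_2
ΔE = -37.793611111 - (-85.035625000)
ΔE = 47.242014 eV

Since this is positive, energy must be absorbed (photon absorption).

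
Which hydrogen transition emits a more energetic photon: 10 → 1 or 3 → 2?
10 → 1

Calculate the energy for each transition:

Transition 10 → 1:
ΔE₁ = |E_1 - E_10| = |-13.6057/1² - (-13.6057/10²)|
ΔE₁ = |-13.6057000000 - (-0.1360570000)| = 13.4696430 eV

Transition 3 → 2:
ΔE₂ = |E_2 - E_3| = |-13.6057/2² - (-13.6057/3²)|
ΔE₂ = |-3.4014250000 - (-1.5117444444)| = 1.8896806 eV

Since 13.4696430 eV > 1.8896806 eV, the transition 10 → 1 emits the more energetic photon.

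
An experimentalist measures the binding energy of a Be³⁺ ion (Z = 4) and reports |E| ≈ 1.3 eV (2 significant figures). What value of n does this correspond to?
n = 13

The exact energy levels follow E_n = -13.6057 Z² / n² eV with Z = 4.

The measured value (-1.3 eV) is reported to only 2 significant figures, so we must test candidate n values and see which one matches to that precision.

Candidate energies:
  n = 11:  E = -13.6057 × 4² / 11² = -1.79910 eV
  n = 12:  E = -13.6057 × 4² / 12² = -1.51174 eV
  n = 13:  E = -13.6057 × 4² / 13² = -1.28811 eV  ← matches
  n = 14:  E = -13.6057 × 4² / 14² = -1.11067 eV
  n = 15:  E = -13.6057 × 4² / 15² = -0.96752 eV

Checking against the measurement of -1.3 eV (2 sig figs), only n = 13 agrees:
E_13 = -1.28811 eV, which rounds to -1.3 eV ✓

Therefore n = 13.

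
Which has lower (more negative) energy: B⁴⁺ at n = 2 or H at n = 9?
B⁴⁺ at n = 2 (E = -85.036 eV)

Using E_n = -13.6057 Z² / n² eV:

B⁴⁺ (Z = 5) at n = 2:
E = -13.6057 × 5² / 2² = -13.6057 × 25 / 4 = -85.035625 eV

H (Z = 1) at n = 9:
E = -13.6057 × 1² / 9² = -13.6057 × 1 / 81 = -0.167972 eV

Since -85.035625 eV < -0.167972 eV,
B⁴⁺ at n = 2 is more tightly bound (requires more energy to ionize).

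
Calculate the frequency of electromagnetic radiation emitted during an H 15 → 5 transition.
1.1697e+14 Hz

First, find the transition energy:
E_15 = -13.6057 / 15² = -0.06046978 eV
E_5 = -13.6057 / 5² = -0.54422800 eV
|ΔE| = |E_5 - E_15| = 0.48375822 eV

Convert to Joules: E = 0.48375822 eV × (1.602177 × 10⁻¹⁹ J/eV) = 7.750663e-20 J

Using E = hf:
f = E/h = 7.750663e-20 J / (6.62607 × 10⁻³⁴ J·s)
f = 1.1697e+14 Hz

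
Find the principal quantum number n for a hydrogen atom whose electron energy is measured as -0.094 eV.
n = 12

The exact energy levels follow E_n = -13.6057 eV / n².

The measured value (-0.094 eV) is reported to only 2 significant figures, so we must test candidate n values and see which one matches to that precision.

Candidate energies:
  n = 10:  E = -13.6057/10² = -0.13606 eV
  n = 11:  E = -13.6057/11² = -0.11244 eV
  n = 12:  E = -13.6057/12² = -0.09448 eV  ← matches
  n = 13:  E = -13.6057/13² = -0.08051 eV
  n = 14:  E = -13.6057/14² = -0.06942 eV

Checking against the measurement of -0.094 eV (2 sig figs), only n = 12 agrees:
E_12 = -0.09448 eV, which rounds to -0.094 eV ✓

Therefore n = 12.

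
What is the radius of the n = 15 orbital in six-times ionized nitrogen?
1.7009 nm (or 17.0093 Å)

The Bohr radius formula is:
r_n = n² a₀ / Z

where a₀ = 0.0529177 nm is the Bohr radius.

For N⁶⁺ (Z = 7) at n = 15:
r_15 = 15² × 0.0529177 nm / 7
r_15 = 225 × 0.0529177 nm / 7
r_15 = 11.90648 nm / 7
r_15 = 1.7009 nm

The electron orbits at approximately 1.7009 nm from the nucleus.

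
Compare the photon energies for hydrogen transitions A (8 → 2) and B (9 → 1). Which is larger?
9 → 1

Calculate the energy for each transition:

Transition 8 → 2:
ΔE₁ = |E_2 - E_8| = |-13.6057/2² - (-13.6057/8²)|
ΔE₁ = |-3.4014250000 - (-0.2125890625)| = 3.1888359 eV

Transition 9 → 1:
ΔE₂ = |E_1 - E_9| = |-13.6057/1² - (-13.6057/9²)|
ΔE₂ = |-13.6057000000 - (-0.1679716049)| = 13.4377284 eV

Since 13.4377284 eV > 3.1888359 eV, the transition 9 → 1 emits the more energetic photon.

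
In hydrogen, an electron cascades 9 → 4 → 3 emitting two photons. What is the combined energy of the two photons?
1.3438 eV

The energy levels of hydrogen are E_n = -13.6057 / n² eV.

First transition (9 → 4):
ΔE₁ = |E_4 - E_9|
ΔE₁ = |-0.8503562500 - (-0.1679716049)| = 0.6823846 eV

Second transition (4 → 3):
ΔE₂ = |E_3 - E_4|
ΔE₂ = |-1.5117444444 - (-0.8503562500)| = 0.6613882 eV

Total energy released:
E_total = ΔE₁ + ΔE₂ = 0.6823846 + 0.6613882 = 1.3438 eV

Note: This equals the direct transition 9 → 3: 1.3438 eV ✓
Energy is conserved regardless of the path taken.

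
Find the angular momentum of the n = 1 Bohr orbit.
1.05e-34 J·s (or 1ℏ)

In the Bohr model, angular momentum is quantized:
L = nℏ

where ℏ = h/(2π) = 1.0546e-34 J·s

For n = 1:
L = 1 × 1.0546e-34 J·s
L = 1.05e-34 J·s

This can also be written as L = 1ℏ.
The angular momentum is an integer multiple of the reduced Planck constant.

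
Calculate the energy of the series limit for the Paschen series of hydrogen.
1.512 eV

The series limit corresponds to the transition from n = ∞ to n = 3.
This is the highest energy (shortest wavelength) transition in the Paschen series.

E_∞ = 0 eV
E_3 = -13.6057 / 3² = -1.512 eV

Energy at series limit:
ΔE = E_∞ - E_3 = 0 - (-1.512) = 1.512 eV

This energy equals the ionization energy from the n = 3 state of hydrogen.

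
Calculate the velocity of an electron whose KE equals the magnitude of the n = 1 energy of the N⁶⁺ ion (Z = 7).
1.53138e+07 m/s (or 5.11% of c)

The binding energy at n = 1 for N⁶⁺ is:
E_1 = -13.6057 × 7²/1² = -666.679300 eV
|E_1| = 666.679300 eV

Convert to Joules:
KE = 666.679300 eV × (1.602177 × 10⁻¹⁹ J/eV) = 1.0681382e-16 J

Using KE = ½mv²:
v = √(2·KE/m_e)
v = √(2 × 1.0681382e-16 J / 9.10938 × 10⁻³¹ kg)
v = 1.53138e+07 m/s

This is approximately 5.11% the speed of light.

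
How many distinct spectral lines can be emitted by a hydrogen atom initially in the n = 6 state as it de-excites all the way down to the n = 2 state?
10

The electron can occupy levels n = 2, 3, ..., 6 during de-excitation — that is m = 6 - 2 + 1 = 5 distinct levels.

The number of distinct spectral lines equals the number of ways to choose 2 of these m levels (each pair gives one possible emission transition):

Number of lines = m(m-1)/2 = 5×4/2 = 10

These correspond to all possible transitions between the 5 levels:
6 → 5, 6 → 4, 6 → 3, 6 → 2, 5 → 4, 5 → 3, 5 → 2, 4 → 3...

Each transition produces a photon with a unique energy (and thus wavelength). This count does not depend on Z.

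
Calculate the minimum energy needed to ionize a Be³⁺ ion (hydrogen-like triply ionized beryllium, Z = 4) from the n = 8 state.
3.401425 eV

The ionization energy is the energy needed to remove the electron completely (n → ∞).

For a hydrogen-like ion with Z = 4, E_n = -13.6057 Z² / n² eV.

At n = 8: E_8 = -13.6057 × 4² / 8² = -3.401425000 eV
At n = ∞: E_∞ = 0 eV

Ionization energy = E_∞ - E_8 = 0 - (-3.401425000) = 3.401425000 eV
Ionization energy ≈ 3.401425 eV

This is also called the binding energy of the electron in state n = 8.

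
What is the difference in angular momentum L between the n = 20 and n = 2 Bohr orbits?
1.8982e-33 J·s (or 18ℏ)

In the Bohr model, L_n = nℏ where ℏ = 1.054572e-34 J·s.

L_20 = 20ℏ = 2.109144e-33 J·s
L_2 = 2ℏ = 2.109144e-34 J·s

ΔL = L_20 - L_2 = (20 - 2)ℏ = 18ℏ
ΔL = 18 × 1.054572e-34 J·s = 1.8982e-33 J·s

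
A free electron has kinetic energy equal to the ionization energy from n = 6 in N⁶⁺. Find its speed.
2.552e+06 m/s (or 0.851358% of c)

The binding energy at n = 6 for N⁶⁺ is:
E_6 = -13.6057 × 7²/6² = -18.51886944 eV
|E_6| = 18.51886944 eV

Convert to Joules:
KE = 18.51886944 eV × (1.602177 × 10⁻¹⁹ J/eV) = 2.96705e-18 J

Using KE = ½mv²:
v = √(2·KE/m_e)
v = √(2 × 2.96705e-18 J / 9.10938 × 10⁻³¹ kg)
v = 2.552e+06 m/s

This is approximately 0.851358% the speed of light.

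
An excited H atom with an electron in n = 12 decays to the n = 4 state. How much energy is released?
0.755872 eV

The energy levels are E_n = -13.6057 eV / n².

Energy at n = 12: E_12 = -13.6057 / 12² = -0.094484028 eV
Energy at n = 4: E_4 = -13.6057 / 4² = -0.850356250 eV

For emission (electron falling to lower state), the photon energy is:
E_photon = E_12 - E_4 = |-0.094484028 - (-0.850356250)|
E_photon = 0.755872 eV

This energy is carried away by the emitted photon.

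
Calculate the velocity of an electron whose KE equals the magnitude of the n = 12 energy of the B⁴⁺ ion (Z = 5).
9.11539e+05 m/s (or 0.3041% of c)

The binding energy at n = 12 for B⁴⁺ is:
E_12 = -13.6057 × 5²/12² = -2.36210069 eV
|E_12| = 2.36210069 eV

Convert to Joules:
KE = 2.36210069 eV × (1.602177 × 10⁻¹⁹ J/eV) = 3.7845034e-19 J

Using KE = ½mv²:
v = √(2·KE/m_e)
v = √(2 × 3.7845034e-19 J / 9.10938 × 10⁻³¹ kg)
v = 9.11539e+05 m/s

This is approximately 0.3041% the speed of light.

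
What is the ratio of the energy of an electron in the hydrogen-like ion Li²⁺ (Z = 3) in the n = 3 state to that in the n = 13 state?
18.777778

Using E_n = -13.6057 Z² / n² eV with Z = 3:

E_3 = -13.6057 × 3² / 3² = -122.4513 / 9 = -13.605700000000 eV
E_13 = -13.6057 × 3² / 13² = -122.4513 / 169 = -0.724563905325 eV

The ratio is:
E_3/E_13 = (-13.605700000000) / (-0.724563905325)
E_3/E_13 = (-122.4513/9) / (-122.4513/169)
E_3/E_13 = 169/9
E_3/E_13 = 18.777778
(Note: the Z² factors cancel in the ratio.)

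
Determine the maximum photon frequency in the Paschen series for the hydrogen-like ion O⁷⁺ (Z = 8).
2.339e+16 Hz

The series limit corresponds to the transition from n = ∞ to n = 3.
This is the highest energy (shortest wavelength) transition in the Paschen series.

E_∞ = 0 eV
E_3 = -13.6057 × 8² / 3² = -96.751644 eV

Energy at series limit:
ΔE = E_∞ - E_3 = 0 - (-96.751644) = 96.751644 eV
E = 96.751644 eV × (1.602177 × 10⁻¹⁹ J/eV) = 1.55013e-17 J
f = E/h = 1.55013e-17 J / (6.62607 × 10⁻³⁴ J·s) = 2.339e+16 Hz

This energy equals the ionization energy from the n = 3 state of O⁷⁺.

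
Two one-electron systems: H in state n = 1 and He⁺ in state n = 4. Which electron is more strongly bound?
H at n = 1 (E = -13.61 eV)

Using E_n = -13.6057 Z² / n² eV:

H (Z = 1) at n = 1:
E = -13.6057 × 1² / 1² = -13.6057 × 1 / 1 = -13.60570 eV

He⁺ (Z = 2) at n = 4:
E = -13.6057 × 2² / 4² = -13.6057 × 4 / 16 = -3.40143 eV

Since -13.60570 eV < -3.40143 eV,
H at n = 1 is more tightly bound (requires more energy to ionize).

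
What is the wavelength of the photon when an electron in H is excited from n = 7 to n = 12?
6768.30186 nm

First, find the transition energy using E_n = -13.6057 / n² eV:
E_7 = -13.6057 / 7² = -0.27766734694 eV
E_12 = -13.6057 / 12² = -0.09448402778 eV

Photon energy: |ΔE| = |E_12 - E_7| = 0.18318331916 eV

Convert to wavelength using E = hc/λ with hc = 1239.84 eV·nm:
λ = hc/E = 1239.84 eV·nm / 0.18318331916 eV
λ = 6768.30186 nm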